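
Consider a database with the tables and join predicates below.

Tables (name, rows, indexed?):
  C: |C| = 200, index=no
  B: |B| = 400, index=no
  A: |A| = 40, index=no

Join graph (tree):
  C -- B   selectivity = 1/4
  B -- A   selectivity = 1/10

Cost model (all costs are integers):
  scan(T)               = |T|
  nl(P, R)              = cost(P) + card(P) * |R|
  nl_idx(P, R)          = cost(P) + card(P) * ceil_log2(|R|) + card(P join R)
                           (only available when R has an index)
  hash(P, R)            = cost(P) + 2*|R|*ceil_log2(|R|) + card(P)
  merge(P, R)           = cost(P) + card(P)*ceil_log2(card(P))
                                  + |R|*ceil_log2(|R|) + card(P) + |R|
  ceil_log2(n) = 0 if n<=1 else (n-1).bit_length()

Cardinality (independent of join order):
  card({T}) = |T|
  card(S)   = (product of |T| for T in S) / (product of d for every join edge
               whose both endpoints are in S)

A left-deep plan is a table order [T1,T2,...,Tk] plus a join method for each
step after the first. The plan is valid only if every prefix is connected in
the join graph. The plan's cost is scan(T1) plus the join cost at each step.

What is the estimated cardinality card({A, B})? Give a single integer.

1600

Tables in S: A(40), B(400)
Edges inside S: B-A(d=10)
numerator = 40 * 400 = 16000
denominator = 10 = 10
card(S) = 16000 / 10 = 1600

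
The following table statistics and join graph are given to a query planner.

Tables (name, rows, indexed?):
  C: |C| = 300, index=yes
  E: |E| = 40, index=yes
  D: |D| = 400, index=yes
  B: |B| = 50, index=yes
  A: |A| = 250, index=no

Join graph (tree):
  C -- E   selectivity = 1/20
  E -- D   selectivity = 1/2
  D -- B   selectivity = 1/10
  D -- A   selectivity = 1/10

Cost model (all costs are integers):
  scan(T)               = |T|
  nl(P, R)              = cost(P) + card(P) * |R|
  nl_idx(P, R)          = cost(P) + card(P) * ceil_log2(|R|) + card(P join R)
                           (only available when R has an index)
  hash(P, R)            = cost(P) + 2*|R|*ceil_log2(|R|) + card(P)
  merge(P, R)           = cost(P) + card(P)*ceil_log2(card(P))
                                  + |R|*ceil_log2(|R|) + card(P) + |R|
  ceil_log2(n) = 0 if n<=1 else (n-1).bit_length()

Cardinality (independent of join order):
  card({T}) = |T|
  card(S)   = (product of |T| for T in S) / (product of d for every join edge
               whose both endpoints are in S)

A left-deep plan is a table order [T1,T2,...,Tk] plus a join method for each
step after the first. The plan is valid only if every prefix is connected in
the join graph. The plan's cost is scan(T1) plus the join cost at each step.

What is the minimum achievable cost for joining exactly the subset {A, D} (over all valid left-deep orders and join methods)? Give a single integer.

Selinger DP over subsets of {A,D}:
  {D}: scan cost=400, card=400
  {A}: scan cost=250, card=250
  {AD}: card=10000; try (A,hash)→4800, (D,merge)→6500, (A,merge)→6650, (D,hash)→7700, (D,nl_idx)→12500, (D,nl)→100250 …(+1); best=4800 via (A,hash)

4800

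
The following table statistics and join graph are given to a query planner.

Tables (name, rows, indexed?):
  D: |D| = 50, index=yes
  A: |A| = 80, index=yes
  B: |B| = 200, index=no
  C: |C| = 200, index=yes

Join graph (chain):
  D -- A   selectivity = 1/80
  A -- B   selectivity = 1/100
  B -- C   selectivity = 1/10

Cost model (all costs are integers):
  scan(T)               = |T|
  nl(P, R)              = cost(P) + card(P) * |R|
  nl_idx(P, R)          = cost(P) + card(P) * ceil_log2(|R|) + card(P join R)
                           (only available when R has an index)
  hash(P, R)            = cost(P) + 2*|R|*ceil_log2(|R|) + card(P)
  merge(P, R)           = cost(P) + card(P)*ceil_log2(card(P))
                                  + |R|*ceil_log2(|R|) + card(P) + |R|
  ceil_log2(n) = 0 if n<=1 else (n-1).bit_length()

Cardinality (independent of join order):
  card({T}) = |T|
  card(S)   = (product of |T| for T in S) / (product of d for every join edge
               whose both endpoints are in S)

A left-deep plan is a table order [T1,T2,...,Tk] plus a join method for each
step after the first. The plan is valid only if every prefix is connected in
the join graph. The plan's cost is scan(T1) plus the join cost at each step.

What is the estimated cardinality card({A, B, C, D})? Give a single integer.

2000

Tables in S: A(80), B(200), C(200), D(50)
Edges inside S: D-A(d=80), A-B(d=100), B-C(d=10)
numerator = 80 * 200 * 200 * 50 = 160000000
denominator = 80 * 100 * 10 = 80000
card(S) = 160000000 / 80000 = 2000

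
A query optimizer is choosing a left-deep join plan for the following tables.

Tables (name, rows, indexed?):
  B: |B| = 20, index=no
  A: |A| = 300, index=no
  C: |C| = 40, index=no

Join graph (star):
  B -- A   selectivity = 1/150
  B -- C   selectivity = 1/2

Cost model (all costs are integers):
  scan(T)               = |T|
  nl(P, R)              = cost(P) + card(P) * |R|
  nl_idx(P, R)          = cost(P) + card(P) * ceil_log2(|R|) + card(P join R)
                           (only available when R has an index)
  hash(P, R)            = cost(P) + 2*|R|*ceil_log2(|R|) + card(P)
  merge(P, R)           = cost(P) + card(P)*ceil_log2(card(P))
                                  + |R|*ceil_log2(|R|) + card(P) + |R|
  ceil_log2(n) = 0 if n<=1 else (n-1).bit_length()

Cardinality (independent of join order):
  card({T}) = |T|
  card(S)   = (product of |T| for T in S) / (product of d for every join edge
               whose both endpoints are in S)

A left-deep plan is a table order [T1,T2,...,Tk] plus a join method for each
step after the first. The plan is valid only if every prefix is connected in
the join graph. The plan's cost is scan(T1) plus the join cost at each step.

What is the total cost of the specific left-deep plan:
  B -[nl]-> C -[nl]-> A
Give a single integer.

step 1: scan B: cost=20, card=20
step 2: join C via nl
    card(P join C) = 20*40/(2) = 400
    cost = 20 + 20*40 = 820
step 3: join A via nl
    card(P join A) = 400*300/(150) = 800
    cost = 820 + 400*300 = 120820

120820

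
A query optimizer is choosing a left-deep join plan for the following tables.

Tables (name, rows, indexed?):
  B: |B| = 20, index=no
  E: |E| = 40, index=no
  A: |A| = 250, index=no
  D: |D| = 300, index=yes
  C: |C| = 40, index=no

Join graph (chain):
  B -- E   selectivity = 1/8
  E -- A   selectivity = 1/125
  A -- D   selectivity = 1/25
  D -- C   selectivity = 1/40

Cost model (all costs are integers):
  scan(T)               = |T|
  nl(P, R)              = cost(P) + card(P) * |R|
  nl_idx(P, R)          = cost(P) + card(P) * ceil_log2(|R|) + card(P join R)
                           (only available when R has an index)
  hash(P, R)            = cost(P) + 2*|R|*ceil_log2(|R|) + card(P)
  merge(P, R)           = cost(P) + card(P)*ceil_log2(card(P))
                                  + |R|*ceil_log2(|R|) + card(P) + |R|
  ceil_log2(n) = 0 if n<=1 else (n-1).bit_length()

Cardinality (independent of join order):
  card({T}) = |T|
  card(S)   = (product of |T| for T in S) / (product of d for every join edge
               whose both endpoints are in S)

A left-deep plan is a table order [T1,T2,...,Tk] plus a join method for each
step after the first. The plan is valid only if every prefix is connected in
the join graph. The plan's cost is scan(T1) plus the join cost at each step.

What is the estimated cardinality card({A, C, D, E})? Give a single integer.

Tables in S: A(250), C(40), D(300), E(40)
Edges inside S: E-A(d=125), A-D(d=25), D-C(d=40)
numerator = 250 * 40 * 300 * 40 = 120000000
denominator = 125 * 25 * 40 = 125000
card(S) = 120000000 / 125000 = 960

960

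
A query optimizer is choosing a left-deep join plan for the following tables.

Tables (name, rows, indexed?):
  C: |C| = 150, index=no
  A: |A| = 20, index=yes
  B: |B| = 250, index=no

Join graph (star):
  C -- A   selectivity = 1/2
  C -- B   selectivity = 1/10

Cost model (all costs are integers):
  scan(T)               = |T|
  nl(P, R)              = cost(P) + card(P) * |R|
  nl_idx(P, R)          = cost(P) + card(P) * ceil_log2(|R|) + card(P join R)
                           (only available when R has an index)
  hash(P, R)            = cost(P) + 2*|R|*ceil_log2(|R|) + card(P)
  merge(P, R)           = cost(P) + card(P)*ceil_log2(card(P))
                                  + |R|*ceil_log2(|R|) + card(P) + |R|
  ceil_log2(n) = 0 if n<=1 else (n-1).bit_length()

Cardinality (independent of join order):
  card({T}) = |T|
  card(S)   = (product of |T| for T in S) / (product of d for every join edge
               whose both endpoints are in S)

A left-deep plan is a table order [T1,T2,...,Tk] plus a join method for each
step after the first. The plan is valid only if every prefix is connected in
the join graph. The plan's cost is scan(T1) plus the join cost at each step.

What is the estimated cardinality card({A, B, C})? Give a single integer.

Tables in S: A(20), B(250), C(150)
Edges inside S: C-A(d=2), C-B(d=10)
numerator = 20 * 250 * 150 = 750000
denominator = 2 * 10 = 20
card(S) = 750000 / 20 = 37500

37500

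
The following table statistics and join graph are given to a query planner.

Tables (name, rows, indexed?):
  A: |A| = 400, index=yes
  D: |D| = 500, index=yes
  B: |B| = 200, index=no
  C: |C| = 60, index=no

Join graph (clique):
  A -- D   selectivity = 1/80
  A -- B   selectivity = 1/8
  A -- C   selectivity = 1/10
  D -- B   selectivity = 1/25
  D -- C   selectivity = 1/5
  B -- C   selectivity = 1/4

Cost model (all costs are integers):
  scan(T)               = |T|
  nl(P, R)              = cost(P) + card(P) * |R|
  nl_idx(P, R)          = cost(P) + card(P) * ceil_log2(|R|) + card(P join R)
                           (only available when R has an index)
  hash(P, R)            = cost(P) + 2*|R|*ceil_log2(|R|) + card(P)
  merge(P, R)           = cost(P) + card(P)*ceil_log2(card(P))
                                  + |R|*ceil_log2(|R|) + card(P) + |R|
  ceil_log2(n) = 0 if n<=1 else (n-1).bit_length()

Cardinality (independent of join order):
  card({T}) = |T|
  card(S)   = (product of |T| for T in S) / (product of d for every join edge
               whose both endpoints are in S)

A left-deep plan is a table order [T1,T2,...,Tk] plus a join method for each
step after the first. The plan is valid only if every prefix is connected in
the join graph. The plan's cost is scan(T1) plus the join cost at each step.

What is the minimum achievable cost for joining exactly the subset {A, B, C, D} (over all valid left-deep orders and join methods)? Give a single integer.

Selinger DP over subsets of {A,B,C,D}:
  {A}: scan cost=400, card=400
  {D}: scan cost=500, card=500
  {B}: scan cost=200, card=200
  {C}: scan cost=60, card=60
  {AD}: card=2500; try (D,nl_idx)→6500, (A,nl_idx)→7500, (A,hash)→8200, (D,merge)→9400, (A,merge)→9500, (D,hash)→9800 …(+2); best=6500 via (D,nl_idx)
  {AB}: card=10000; try (B,hash)→4000, (A,merge)→6000, (B,merge)→6200, (A,hash)→7600, (A,nl_idx)→12000, (A,nl)→80200 …(+1); best=4000 via (B,hash)
  {AC}: card=2400; try (C,hash)→1520, (A,nl_idx)→3000, (A,merge)→4480, (C,merge)→4820, (A,hash)→7320, (A,nl)→24060 …(+1); best=1520 via (C,hash)
  {BD}: card=4000; try (B,hash)→4200, (D,nl_idx)→6000, (D,merge)→7000, (B,merge)→7300, (D,hash)→9400, (D,nl)→100200 …(+1); best=4200 via (B,hash)
  {CD}: card=6000; try (C,hash)→1720, (D,merge)→5480, (C,merge)→5920, (D,nl_idx)→6600, (D,hash)→9120, (D,nl)→30060 …(+1); best=1720 via (C,hash)
  {BC}: card=3000; try (C,hash)→1120, (B,merge)→2280, (C,merge)→2420, (B,hash)→3320, (B,nl)→12060, (C,nl)→12200; best=1120 via (C,hash)
  {ABD}: card=2500; try (B,hash)→12200, (A,hash)→15400, (D,hash)→23000, (B,merge)→40800, (A,nl_idx)→42700, (A,merge)→60200 …(+5); best=12200 via (B,hash)
  {ACD}: card=3000; try (C,hash)→9720, (D,hash)→12920, (A,hash)→14920, (D,nl_idx)→26120, (D,merge)→37720, (C,merge)→39420 …(+5); best=9720 via (C,hash)
  {ABC}: card=15000; try (B,hash)→7120, (A,hash)→11320, (C,hash)→14720, (B,merge)→34520, (A,nl_idx)→43120, (A,merge)→44120 …(+4); best=7120 via (B,hash)
  {BCD}: card=12000; try (C,hash)→8920, (B,hash)→10920, (D,hash)→13120, (D,nl_idx)→40120, (D,merge)→45120, (C,merge)→56620 …(+4); best=8920 via (C,hash)
  {ABCD}: card=750; try (C,hash)→15420, (B,hash)→15920, (A,hash)→28120, (D,hash)→31120, (C,merge)→45120, (B,merge)→50520 …(+8); best=15420 via (C,hash)

15420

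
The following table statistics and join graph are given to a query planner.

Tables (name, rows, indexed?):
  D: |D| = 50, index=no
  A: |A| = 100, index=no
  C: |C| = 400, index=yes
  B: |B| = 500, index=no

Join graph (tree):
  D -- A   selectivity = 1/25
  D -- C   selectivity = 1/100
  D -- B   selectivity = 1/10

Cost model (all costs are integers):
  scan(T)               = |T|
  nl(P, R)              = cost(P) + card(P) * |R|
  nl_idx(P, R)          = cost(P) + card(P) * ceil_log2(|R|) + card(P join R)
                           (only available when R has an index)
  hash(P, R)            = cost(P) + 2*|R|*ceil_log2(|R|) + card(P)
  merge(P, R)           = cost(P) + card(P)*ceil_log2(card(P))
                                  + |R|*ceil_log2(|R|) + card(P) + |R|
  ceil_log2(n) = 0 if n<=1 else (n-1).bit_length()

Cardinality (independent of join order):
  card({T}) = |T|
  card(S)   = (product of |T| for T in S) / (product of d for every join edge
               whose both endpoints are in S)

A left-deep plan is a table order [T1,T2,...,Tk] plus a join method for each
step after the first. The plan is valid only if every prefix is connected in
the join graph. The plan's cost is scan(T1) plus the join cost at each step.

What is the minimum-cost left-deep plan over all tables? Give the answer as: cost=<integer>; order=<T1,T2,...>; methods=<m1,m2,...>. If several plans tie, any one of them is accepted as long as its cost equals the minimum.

cost=12100; order=D,C,A,B; methods=nl_idx,hash,hash

Selinger DP (subsets sized 1..n):
  {D}: scan cost=50, card=50
  {A}: scan cost=100, card=100
  {C}: scan cost=400, card=400
  {B}: scan cost=500, card=500
  {AD}: card=200; try (D,hash)→800, (A,merge)→1200, (D,merge)→1250, (A,hash)→1500, (A,nl)→5050, (D,nl)→5100; best=800 via (D,hash)
  {CD}: card=200; try (C,nl_idx)→700, (D,hash)→1400, (C,merge)→4400, (D,merge)→4750, (C,hash)→7300, (C,nl)→20050 …(+1); best=700 via (C,nl_idx)
  {BD}: card=2500; try (D,hash)→1600, (B,merge)→5400, (D,merge)→5850, (B,hash)→9100, (B,nl)→25050, (D,nl)→25500; best=1600 via (D,hash)
  {ACD}: card=800; try (A,hash)→2300, (A,merge)→3300, (C,nl_idx)→3400, (C,merge)→6600, (C,hash)→8200, (A,nl)→20700 …(+1); best=2300 via (A,hash)
  {ABD}: card=10000; try (A,hash)→5500, (B,merge)→7600, (B,hash)→10000, (A,merge)→34900, (B,nl)→100800, (A,nl)→251600; best=5500 via (A,hash)
  {BCD}: card=10000; try (B,merge)→7500, (B,hash)→9900, (C,hash)→11300, (C,nl_idx)→34100, (C,merge)→38100, (B,nl)→100700 …(+1); best=7500 via (B,merge)
  {ABCD}: card=40000; try (B,hash)→12100, (B,merge)→16100, (A,hash)→18900, (C,hash)→22700, (C,nl_idx)→135500, (A,merge)→158300 …(+4); best=12100 via (B,hash)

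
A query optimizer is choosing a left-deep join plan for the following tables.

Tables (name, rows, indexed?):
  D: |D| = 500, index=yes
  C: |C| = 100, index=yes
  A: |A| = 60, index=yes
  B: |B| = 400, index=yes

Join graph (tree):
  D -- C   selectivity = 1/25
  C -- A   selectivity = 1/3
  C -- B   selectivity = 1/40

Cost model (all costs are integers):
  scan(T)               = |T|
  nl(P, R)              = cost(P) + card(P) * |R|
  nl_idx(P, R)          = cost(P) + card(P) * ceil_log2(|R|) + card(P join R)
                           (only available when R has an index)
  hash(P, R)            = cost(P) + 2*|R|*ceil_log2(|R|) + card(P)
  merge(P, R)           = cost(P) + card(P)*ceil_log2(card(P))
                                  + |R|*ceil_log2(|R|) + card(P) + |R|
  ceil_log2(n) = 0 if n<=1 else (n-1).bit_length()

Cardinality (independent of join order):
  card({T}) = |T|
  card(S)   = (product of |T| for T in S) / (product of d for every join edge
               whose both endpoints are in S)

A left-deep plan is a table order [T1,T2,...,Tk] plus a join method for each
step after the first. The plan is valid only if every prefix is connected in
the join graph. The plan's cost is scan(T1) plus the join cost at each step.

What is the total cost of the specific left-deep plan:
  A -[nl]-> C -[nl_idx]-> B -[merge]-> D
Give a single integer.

369060

step 1: scan A: cost=60, card=60
step 2: join C via nl
    card(P join C) = 60*100/(3) = 2000
    cost = 60 + 60*100 = 6060
step 3: join B via nl_idx
    card(P join B) = 2000*400/(40) = 20000
    cost = 6060 + 2000*9 + 20000 = 44060
step 4: join D via merge
    card(P join D) = 20000*500/(25) = 400000
    cost = 44060 + 20000*15 + 500*9 + 20000 + 500 = 369060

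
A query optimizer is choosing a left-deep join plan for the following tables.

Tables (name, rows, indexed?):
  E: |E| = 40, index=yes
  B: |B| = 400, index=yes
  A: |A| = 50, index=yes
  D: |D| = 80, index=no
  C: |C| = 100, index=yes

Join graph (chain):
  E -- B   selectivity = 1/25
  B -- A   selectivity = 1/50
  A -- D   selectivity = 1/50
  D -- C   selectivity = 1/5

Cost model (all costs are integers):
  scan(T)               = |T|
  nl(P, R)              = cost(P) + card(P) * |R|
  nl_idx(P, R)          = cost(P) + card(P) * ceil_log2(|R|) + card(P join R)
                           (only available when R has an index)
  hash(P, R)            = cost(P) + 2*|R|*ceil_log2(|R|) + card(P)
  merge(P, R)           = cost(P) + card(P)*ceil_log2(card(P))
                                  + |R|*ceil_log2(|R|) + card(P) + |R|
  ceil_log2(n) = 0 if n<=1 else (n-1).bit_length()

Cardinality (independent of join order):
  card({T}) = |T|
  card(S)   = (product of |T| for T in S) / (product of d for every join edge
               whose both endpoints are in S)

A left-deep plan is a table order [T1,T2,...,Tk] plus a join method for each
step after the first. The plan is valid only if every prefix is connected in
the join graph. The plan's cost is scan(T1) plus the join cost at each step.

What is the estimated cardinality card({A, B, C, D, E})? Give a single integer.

Tables in S: A(50), B(400), C(100), D(80), E(40)
Edges inside S: E-B(d=25), B-A(d=50), A-D(d=50), D-C(d=5)
numerator = 50 * 400 * 100 * 80 * 40 = 6400000000
denominator = 25 * 50 * 50 * 5 = 312500
card(S) = 6400000000 / 312500 = 20480

20480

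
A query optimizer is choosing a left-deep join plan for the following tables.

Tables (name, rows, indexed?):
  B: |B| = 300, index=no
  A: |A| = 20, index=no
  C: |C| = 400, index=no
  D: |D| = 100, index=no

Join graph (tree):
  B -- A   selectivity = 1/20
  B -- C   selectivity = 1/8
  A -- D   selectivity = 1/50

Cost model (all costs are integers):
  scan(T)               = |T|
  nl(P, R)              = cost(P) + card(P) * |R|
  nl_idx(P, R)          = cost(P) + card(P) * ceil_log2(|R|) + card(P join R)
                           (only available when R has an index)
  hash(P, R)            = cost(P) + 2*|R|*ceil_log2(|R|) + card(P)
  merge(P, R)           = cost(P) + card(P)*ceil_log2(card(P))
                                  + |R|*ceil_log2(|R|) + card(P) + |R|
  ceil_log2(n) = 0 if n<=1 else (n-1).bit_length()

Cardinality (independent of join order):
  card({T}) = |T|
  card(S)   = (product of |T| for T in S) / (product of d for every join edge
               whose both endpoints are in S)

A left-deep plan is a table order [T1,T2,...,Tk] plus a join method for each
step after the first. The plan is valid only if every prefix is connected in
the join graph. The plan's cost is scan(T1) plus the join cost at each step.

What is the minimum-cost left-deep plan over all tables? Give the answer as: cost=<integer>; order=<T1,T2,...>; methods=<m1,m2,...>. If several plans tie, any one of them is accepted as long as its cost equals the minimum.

Selinger DP (subsets sized 1..n):
  {B}: scan cost=300, card=300
  {A}: scan cost=20, card=20
  {C}: scan cost=400, card=400
  {D}: scan cost=100, card=100
  {AB}: card=300; try (A,hash)→800, (B,merge)→3140, (A,merge)→3420, (B,hash)→5440, (B,nl)→6020, (A,nl)→6300; best=800 via (A,hash)
  {BC}: card=15000; try (B,hash)→6200, (C,merge)→7300, (B,merge)→7400, (C,hash)→7800, (C,nl)→120300, (B,nl)→120400; best=6200 via (B,hash)
  {AD}: card=40; try (A,hash)→400, (D,merge)→940, (A,merge)→1020, (D,hash)→1440, (D,nl)→2020, (A,nl)→2100; best=400 via (A,hash)
  {ABC}: card=15000; try (C,merge)→7800, (C,hash)→8300, (A,hash)→21400, (C,nl)→120800, (A,merge)→231320, (A,nl)→306200; best=7800 via (C,merge)
  {ABD}: card=600; try (D,hash)→2500, (B,merge)→3680, (D,merge)→4600, (B,hash)→5840, (B,nl)→12400, (D,nl)→30800; best=2500 via (D,hash)
  {ABCD}: card=30000; try (C,hash)→10300, (C,merge)→13100, (D,hash)→24200, (D,merge)→233600, (C,nl)→242500, (D,nl)→1507800; best=10300 via (C,hash)

cost=10300; order=B,A,D,C; methods=hash,hash,hash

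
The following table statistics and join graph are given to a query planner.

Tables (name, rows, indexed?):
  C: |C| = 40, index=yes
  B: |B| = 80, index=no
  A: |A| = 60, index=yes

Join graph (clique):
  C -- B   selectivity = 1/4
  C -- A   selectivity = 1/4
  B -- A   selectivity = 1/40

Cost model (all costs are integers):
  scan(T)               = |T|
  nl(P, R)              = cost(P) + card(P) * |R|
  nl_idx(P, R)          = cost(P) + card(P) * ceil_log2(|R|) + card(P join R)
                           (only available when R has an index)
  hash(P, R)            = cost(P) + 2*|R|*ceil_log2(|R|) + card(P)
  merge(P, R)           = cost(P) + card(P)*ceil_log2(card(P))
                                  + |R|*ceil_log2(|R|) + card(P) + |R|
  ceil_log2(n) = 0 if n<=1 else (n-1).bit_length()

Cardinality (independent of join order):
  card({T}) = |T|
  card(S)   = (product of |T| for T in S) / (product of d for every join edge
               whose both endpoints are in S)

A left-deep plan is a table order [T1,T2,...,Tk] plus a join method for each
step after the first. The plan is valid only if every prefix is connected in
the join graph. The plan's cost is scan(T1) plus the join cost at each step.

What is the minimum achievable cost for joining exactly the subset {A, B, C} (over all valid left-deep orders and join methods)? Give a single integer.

Selinger DP over subsets of {A,B,C}:
  {C}: scan cost=40, card=40
  {B}: scan cost=80, card=80
  {A}: scan cost=60, card=60
  {BC}: card=800; try (C,hash)→640, (B,merge)→960, (C,merge)→1000, (B,hash)→1200, (C,nl_idx)→1360, (B,nl)→3240 …(+1); best=640 via (C,hash)
  {AC}: card=600; try (C,hash)→600, (A,merge)→740, (C,merge)→760, (A,hash)→800, (A,nl_idx)→880, (C,nl_idx)→1020 …(+2); best=600 via (C,hash)
  {AB}: card=120; try (A,nl_idx)→680, (A,hash)→880, (B,merge)→1120, (A,merge)→1140, (B,hash)→1240, (B,nl)→4860 …(+1); best=680 via (A,nl_idx)
  {ABC}: card=300; try (C,hash)→1280, (C,nl_idx)→1700, (C,merge)→1920, (A,hash)→2160, (B,hash)→2320, (C,nl)→5480 …(+5); best=1280 via (C,hash)

1280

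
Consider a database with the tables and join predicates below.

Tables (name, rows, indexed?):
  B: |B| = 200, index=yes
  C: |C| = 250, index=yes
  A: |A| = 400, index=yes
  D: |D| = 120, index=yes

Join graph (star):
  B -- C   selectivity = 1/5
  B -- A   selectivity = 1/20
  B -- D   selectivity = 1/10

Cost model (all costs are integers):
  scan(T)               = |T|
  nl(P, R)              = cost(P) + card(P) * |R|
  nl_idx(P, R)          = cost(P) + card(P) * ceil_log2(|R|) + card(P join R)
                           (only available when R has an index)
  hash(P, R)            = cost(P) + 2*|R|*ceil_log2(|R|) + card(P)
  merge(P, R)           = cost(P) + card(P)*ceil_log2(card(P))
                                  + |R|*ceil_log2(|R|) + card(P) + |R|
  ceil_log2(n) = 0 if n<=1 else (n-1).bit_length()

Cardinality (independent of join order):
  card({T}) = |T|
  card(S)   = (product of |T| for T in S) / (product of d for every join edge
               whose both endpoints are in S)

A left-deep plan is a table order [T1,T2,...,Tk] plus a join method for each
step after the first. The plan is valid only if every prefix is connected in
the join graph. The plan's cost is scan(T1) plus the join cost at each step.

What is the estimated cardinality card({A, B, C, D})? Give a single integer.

2400000

Tables in S: A(400), B(200), C(250), D(120)
Edges inside S: B-C(d=5), B-A(d=20), B-D(d=10)
numerator = 400 * 200 * 250 * 120 = 2400000000
denominator = 5 * 20 * 10 = 1000
card(S) = 2400000000 / 1000 = 2400000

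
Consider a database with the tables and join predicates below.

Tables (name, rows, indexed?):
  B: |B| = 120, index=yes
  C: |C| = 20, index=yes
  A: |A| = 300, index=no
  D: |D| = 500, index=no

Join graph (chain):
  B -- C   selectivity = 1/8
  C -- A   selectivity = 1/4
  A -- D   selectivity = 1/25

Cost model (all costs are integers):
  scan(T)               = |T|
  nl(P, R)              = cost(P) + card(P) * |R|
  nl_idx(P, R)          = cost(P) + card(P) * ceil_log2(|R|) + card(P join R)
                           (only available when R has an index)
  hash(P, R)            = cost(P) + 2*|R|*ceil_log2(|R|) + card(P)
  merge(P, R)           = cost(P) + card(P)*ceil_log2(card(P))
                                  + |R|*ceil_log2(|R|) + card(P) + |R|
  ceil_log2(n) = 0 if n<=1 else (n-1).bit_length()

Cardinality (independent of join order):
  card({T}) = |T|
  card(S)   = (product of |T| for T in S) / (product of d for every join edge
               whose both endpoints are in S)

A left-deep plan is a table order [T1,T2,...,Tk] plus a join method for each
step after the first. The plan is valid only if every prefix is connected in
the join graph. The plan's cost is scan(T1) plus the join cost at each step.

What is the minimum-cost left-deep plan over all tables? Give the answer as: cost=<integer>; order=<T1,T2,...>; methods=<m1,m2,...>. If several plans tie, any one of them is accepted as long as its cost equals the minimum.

cost=35480; order=A,C,B,D; methods=hash,hash,hash

Selinger DP (subsets sized 1..n):
  {B}: scan cost=120, card=120
  {C}: scan cost=20, card=20
  {A}: scan cost=300, card=300
  {D}: scan cost=500, card=500
  {BC}: card=300; try (C,hash)→440, (B,nl_idx)→460, (C,nl_idx)→1020, (B,merge)→1100, (C,merge)→1200, (B,hash)→1720 …(+2); best=440 via (C,hash)
  {AC}: card=1500; try (C,hash)→800, (A,merge)→3140, (C,nl_idx)→3300, (C,merge)→3420, (A,hash)→5440, (A,nl)→6020 …(+1); best=800 via (C,hash)
  {AD}: card=6000; try (A,hash)→6400, (D,merge)→8300, (A,merge)→8500, (D,hash)→9600, (D,nl)→150300, (A,nl)→150500; best=6400 via (A,hash)
  {ABC}: card=22500; try (B,hash)→3980, (A,hash)→6140, (A,merge)→6440, (B,merge)→19760, (B,nl_idx)→33800, (A,nl)→90440 …(+1); best=3980 via (B,hash)
  {ACD}: card=30000; try (D,hash)→11300, (C,hash)→12600, (D,merge)→23800, (C,nl_idx)→66400, (C,merge)→90520, (C,nl)→126400 …(+1); best=11300 via (D,hash)
  {ABCD}: card=450000; try (D,hash)→35480, (B,hash)→42980, (D,merge)→368980, (B,merge)→492260, (B,nl_idx)→671300, (B,nl)→3611300 …(+1); best=35480 via (D,hash)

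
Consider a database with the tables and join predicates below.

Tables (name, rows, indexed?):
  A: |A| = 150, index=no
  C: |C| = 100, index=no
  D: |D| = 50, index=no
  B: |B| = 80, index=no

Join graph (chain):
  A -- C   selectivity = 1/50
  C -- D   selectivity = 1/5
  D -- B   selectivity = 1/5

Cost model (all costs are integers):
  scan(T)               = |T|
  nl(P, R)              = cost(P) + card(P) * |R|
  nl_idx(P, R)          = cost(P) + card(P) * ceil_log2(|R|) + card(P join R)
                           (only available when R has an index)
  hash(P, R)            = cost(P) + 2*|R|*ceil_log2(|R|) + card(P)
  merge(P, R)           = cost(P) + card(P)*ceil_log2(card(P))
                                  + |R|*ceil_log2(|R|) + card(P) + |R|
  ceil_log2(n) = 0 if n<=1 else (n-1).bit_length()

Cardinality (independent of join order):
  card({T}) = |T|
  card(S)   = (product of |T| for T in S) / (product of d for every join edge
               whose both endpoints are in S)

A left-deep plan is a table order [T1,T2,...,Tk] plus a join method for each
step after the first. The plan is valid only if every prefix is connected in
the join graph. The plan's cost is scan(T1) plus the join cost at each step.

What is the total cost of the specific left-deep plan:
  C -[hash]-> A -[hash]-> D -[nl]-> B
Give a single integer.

243500

step 1: scan C: cost=100, card=100
step 2: join A via hash
    card(P join A) = 100*150/(50) = 300
    cost = 100 + 2*150*8 + 100 = 2600
step 3: join D via hash
    card(P join D) = 300*50/(5) = 3000
    cost = 2600 + 2*50*6 + 300 = 3500
step 4: join B via nl
    card(P join B) = 3000*80/(5) = 48000
    cost = 3500 + 3000*80 = 243500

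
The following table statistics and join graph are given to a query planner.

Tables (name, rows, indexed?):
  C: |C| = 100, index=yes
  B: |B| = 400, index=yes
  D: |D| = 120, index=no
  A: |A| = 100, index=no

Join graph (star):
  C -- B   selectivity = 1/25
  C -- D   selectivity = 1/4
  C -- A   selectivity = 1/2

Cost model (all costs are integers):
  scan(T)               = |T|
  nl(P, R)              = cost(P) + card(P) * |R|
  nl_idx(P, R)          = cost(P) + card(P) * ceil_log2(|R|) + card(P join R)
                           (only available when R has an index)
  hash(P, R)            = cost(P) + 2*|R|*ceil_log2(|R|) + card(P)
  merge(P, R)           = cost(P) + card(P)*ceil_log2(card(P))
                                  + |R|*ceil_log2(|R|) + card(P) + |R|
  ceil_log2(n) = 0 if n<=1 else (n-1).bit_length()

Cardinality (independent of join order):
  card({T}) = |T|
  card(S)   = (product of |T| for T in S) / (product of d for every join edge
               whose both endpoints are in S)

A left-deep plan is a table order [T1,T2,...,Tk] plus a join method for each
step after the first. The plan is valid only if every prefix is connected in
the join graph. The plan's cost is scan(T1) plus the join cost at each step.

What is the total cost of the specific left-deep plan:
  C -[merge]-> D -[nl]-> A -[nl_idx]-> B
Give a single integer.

4051860

step 1: scan C: cost=100, card=100
step 2: join D via merge
    card(P join D) = 100*120/(4) = 3000
    cost = 100 + 100*7 + 120*7 + 100 + 120 = 1860
step 3: join A via nl
    card(P join A) = 3000*100/(2) = 150000
    cost = 1860 + 3000*100 = 301860
step 4: join B via nl_idx
    card(P join B) = 150000*400/(25) = 2400000
    cost = 301860 + 150000*9 + 2400000 = 4051860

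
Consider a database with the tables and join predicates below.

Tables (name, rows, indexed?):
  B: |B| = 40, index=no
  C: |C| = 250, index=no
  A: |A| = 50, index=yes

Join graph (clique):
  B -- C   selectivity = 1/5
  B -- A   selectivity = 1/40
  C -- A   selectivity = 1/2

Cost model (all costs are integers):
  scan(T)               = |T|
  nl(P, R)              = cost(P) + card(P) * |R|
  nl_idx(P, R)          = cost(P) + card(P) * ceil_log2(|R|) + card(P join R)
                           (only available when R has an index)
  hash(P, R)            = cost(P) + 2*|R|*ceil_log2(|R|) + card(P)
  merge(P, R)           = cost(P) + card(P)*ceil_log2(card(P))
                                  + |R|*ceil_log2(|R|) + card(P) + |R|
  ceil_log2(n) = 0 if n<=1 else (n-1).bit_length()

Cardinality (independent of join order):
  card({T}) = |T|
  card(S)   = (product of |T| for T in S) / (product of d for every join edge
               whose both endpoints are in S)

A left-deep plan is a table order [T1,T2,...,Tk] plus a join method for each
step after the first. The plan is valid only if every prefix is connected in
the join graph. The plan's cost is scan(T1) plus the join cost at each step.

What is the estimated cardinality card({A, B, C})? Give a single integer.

1250

Tables in S: A(50), B(40), C(250)
Edges inside S: B-C(d=5), B-A(d=40), C-A(d=2)
numerator = 50 * 40 * 250 = 500000
denominator = 5 * 40 * 2 = 400
card(S) = 500000 / 400 = 1250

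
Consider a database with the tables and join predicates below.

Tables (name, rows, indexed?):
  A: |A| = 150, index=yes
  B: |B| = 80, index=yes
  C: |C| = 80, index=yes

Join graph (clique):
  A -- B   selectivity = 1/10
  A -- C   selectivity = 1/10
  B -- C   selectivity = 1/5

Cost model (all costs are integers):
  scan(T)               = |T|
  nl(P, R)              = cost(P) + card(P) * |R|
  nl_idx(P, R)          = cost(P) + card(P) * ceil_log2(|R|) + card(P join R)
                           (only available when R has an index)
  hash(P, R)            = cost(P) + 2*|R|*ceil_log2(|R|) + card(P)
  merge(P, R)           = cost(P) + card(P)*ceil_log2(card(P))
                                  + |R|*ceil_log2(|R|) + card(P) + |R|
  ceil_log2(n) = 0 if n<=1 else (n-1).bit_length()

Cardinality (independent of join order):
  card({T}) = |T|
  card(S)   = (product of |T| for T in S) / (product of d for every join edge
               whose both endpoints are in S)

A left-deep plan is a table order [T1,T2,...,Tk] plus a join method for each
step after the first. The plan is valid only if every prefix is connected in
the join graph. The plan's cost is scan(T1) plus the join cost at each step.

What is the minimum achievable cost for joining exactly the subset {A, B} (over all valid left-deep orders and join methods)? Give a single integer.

Selinger DP over subsets of {A,B}:
  {A}: scan cost=150, card=150
  {B}: scan cost=80, card=80
  {AB}: card=1200; try (B,hash)→1420, (A,nl_idx)→1920, (A,merge)→2070, (B,merge)→2140, (B,nl_idx)→2400, (A,hash)→2560 …(+2); best=1420 via (B,hash)

1420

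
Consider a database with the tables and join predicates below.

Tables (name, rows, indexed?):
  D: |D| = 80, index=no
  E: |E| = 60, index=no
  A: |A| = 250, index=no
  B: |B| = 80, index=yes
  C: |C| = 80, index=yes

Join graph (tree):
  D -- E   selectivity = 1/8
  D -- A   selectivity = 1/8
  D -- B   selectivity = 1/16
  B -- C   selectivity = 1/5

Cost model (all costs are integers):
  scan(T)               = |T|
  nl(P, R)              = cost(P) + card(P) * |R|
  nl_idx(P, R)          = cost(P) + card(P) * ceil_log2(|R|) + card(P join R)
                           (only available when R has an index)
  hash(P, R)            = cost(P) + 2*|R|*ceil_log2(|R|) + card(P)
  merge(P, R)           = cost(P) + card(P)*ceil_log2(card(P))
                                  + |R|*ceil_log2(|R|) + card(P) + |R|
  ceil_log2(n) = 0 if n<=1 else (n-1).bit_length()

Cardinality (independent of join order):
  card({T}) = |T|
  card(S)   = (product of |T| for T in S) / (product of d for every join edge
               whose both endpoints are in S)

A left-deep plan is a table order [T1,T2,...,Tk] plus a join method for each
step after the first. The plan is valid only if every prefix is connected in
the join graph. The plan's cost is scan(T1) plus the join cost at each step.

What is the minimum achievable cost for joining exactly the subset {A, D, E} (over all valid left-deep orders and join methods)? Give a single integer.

4840

Selinger DP over subsets of {A,D,E}:
  {D}: scan cost=80, card=80
  {E}: scan cost=60, card=60
  {A}: scan cost=250, card=250
  {DE}: card=600; try (E,hash)→880, (D,merge)→1120, (E,merge)→1140, (D,hash)→1240, (D,nl)→4860, (E,nl)→4880; best=880 via (E,hash)
  {AD}: card=2500; try (D,hash)→1620, (A,merge)→2970, (D,merge)→3140, (A,hash)→4160, (A,nl)→20080, (D,nl)→20250; best=1620 via (D,hash)
  {ADE}: card=18750; try (E,hash)→4840, (A,hash)→5480, (A,merge)→9730, (E,merge)→34540, (A,nl)→150880, (E,nl)→151620; best=4840 via (E,hash)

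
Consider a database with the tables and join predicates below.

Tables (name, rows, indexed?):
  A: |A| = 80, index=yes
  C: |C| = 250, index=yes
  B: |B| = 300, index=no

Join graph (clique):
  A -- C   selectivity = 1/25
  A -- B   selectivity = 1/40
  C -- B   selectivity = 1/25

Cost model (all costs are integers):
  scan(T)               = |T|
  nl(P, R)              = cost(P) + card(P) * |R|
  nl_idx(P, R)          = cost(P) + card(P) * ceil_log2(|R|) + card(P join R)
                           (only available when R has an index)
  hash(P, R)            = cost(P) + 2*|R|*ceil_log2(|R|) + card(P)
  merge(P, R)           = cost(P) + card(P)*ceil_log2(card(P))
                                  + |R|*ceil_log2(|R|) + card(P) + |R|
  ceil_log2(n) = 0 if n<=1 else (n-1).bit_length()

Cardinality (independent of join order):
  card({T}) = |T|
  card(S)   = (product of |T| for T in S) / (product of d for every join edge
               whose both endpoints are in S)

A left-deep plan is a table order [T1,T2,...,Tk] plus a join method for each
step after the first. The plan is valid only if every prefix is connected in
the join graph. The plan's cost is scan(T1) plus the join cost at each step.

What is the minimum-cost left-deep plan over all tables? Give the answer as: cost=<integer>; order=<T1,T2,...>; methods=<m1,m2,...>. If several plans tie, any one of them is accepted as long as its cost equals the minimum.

Selinger DP (subsets sized 1..n):
  {A}: scan cost=80, card=80
  {C}: scan cost=250, card=250
  {B}: scan cost=300, card=300
  {AC}: card=800; try (C,nl_idx)→1520, (A,hash)→1620, (A,nl_idx)→2800, (C,merge)→2970, (A,merge)→3140, (C,hash)→4160 …(+2); best=1520 via (C,nl_idx)
  {AB}: card=600; try (A,hash)→1720, (A,nl_idx)→3000, (B,merge)→3720, (A,merge)→3940, (B,hash)→5560, (B,nl)→24080 …(+1); best=1720 via (A,hash)
  {BC}: card=3000; try (C,hash)→4600, (B,merge)→5500, (C,merge)→5550, (C,nl_idx)→5700, (B,hash)→5900, (B,nl)→75250 …(+1); best=4600 via (C,hash)
  {ABC}: card=240; try (C,hash)→6320, (C,nl_idx)→6760, (B,hash)→7720, (A,hash)→8720, (C,merge)→10570, (B,merge)→13320 …(+5); best=6320 via (C,hash)

cost=6320; order=B,A,C; methods=hash,hash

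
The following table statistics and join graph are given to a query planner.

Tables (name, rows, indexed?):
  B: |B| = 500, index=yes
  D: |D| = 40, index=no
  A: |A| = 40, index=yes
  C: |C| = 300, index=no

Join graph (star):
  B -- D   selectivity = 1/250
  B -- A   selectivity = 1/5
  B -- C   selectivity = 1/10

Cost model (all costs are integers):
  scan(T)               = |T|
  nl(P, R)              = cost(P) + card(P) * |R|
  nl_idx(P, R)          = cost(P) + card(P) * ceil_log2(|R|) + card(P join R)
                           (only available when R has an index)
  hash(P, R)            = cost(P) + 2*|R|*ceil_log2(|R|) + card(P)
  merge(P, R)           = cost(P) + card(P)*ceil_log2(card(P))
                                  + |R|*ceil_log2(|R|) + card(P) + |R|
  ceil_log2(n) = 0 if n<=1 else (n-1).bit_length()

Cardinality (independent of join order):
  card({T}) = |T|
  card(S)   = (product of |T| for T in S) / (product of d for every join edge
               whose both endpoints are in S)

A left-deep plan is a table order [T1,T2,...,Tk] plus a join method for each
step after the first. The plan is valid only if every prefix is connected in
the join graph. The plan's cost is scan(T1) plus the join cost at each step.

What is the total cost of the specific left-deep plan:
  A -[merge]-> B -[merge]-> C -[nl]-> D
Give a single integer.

step 1: scan A: cost=40, card=40
step 2: join B via merge
    card(P join B) = 40*500/(5) = 4000
    cost = 40 + 40*6 + 500*9 + 40 + 500 = 5320
step 3: join C via merge
    card(P join C) = 4000*300/(10) = 120000
    cost = 5320 + 4000*12 + 300*9 + 4000 + 300 = 60320
step 4: join D via nl
    card(P join D) = 120000*40/(250) = 19200
    cost = 60320 + 120000*40 = 4860320

4860320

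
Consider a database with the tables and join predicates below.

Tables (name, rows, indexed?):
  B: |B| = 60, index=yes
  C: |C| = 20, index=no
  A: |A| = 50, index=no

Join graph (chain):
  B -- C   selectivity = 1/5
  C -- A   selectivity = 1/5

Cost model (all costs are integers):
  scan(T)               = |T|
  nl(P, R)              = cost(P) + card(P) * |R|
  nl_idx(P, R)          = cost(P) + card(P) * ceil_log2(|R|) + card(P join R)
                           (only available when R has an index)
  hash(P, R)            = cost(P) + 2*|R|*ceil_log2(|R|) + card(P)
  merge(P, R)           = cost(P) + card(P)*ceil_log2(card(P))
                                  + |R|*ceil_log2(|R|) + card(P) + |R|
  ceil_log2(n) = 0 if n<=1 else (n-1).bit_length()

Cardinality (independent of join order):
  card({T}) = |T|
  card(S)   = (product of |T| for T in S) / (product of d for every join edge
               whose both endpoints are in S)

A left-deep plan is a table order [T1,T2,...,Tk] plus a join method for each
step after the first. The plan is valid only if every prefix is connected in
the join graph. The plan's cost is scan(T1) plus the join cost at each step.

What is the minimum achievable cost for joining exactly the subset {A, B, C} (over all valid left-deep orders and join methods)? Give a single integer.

Selinger DP over subsets of {A,B,C}:
  {B}: scan cost=60, card=60
  {C}: scan cost=20, card=20
  {A}: scan cost=50, card=50
  {BC}: card=240; try (C,hash)→320, (B,nl_idx)→380, (B,merge)→560, (C,merge)→600, (B,hash)→760, (B,nl)→1220 …(+1); best=320 via (C,hash)
  {AC}: card=200; try (C,hash)→300, (A,merge)→490, (C,merge)→520, (A,hash)→640, (A,nl)→1020, (C,nl)→1050; best=300 via (C,hash)
  {ABC}: card=2400; try (A,hash)→1160, (B,hash)→1220, (B,merge)→2520, (A,merge)→2830, (B,nl_idx)→3900, (B,nl)→12300 …(+1); best=1160 via (A,hash)

1160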